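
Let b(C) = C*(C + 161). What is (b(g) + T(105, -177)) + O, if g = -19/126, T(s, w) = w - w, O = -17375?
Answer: -276230573/15876 ≈ -17399.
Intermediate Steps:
T(s, w) = 0
g = -19/126 (g = -19*1/126 = -19/126 ≈ -0.15079)
b(C) = C*(161 + C)
(b(g) + T(105, -177)) + O = (-19*(161 - 19/126)/126 + 0) - 17375 = (-19/126*20267/126 + 0) - 17375 = (-385073/15876 + 0) - 17375 = -385073/15876 - 17375 = -276230573/15876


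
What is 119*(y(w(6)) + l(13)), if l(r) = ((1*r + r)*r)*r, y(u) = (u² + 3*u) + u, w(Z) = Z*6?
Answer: 694246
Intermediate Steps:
w(Z) = 6*Z
y(u) = u² + 4*u
l(r) = 2*r³ (l(r) = ((r + r)*r)*r = ((2*r)*r)*r = (2*r²)*r = 2*r³)
119*(y(w(6)) + l(13)) = 119*((6*6)*(4 + 6*6) + 2*13³) = 119*(36*(4 + 36) + 2*2197) = 119*(36*40 + 4394) = 119*(1440 + 4394) = 119*5834 = 694246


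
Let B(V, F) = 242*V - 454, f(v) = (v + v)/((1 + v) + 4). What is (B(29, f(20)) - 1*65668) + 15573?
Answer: -43531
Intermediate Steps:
f(v) = 2*v/(5 + v) (f(v) = (2*v)/(5 + v) = 2*v/(5 + v))
B(V, F) = -454 + 242*V
(B(29, f(20)) - 1*65668) + 15573 = ((-454 + 242*29) - 1*65668) + 15573 = ((-454 + 7018) - 65668) + 15573 = (6564 - 65668) + 15573 = -59104 + 15573 = -43531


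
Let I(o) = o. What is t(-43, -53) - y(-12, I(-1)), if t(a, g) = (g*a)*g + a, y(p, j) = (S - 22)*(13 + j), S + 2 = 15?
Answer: -120722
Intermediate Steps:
S = 13 (S = -2 + 15 = 13)
y(p, j) = -117 - 9*j (y(p, j) = (13 - 22)*(13 + j) = -9*(13 + j) = -117 - 9*j)
t(a, g) = a + a*g² (t(a, g) = (a*g)*g + a = a*g² + a = a + a*g²)
t(-43, -53) - y(-12, I(-1)) = -43*(1 + (-53)²) - (-117 - 9*(-1)) = -43*(1 + 2809) - (-117 + 9) = -43*2810 - 1*(-108) = -120830 + 108 = -120722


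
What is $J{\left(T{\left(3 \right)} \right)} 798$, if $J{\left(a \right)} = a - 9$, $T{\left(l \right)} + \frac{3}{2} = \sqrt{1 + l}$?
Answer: $-6783$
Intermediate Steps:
$T{\left(l \right)} = - \frac{3}{2} + \sqrt{1 + l}$
$J{\left(a \right)} = -9 + a$ ($J{\left(a \right)} = a - 9 = -9 + a$)
$J{\left(T{\left(3 \right)} \right)} 798 = \left(-9 - \left(\frac{3}{2} - \sqrt{1 + 3}\right)\right) 798 = \left(-9 - \left(\frac{3}{2} - \sqrt{4}\right)\right) 798 = \left(-9 + \left(- \frac{3}{2} + 2\right)\right) 798 = \left(-9 + \frac{1}{2}\right) 798 = \left(- \frac{17}{2}\right) 798 = -6783$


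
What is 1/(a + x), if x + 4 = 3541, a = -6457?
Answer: -1/2920 ≈ -0.00034247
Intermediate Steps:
x = 3537 (x = -4 + 3541 = 3537)
1/(a + x) = 1/(-6457 + 3537) = 1/(-2920) = -1/2920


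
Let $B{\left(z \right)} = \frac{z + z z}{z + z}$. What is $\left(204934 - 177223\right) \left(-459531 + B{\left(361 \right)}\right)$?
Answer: $-12729047850$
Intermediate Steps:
$B{\left(z \right)} = \frac{z + z^{2}}{2 z}$
$\left(204934 - 177223\right) \left(-459531 + B{\left(361 \right)}\right) = \left(204934 - 177223\right) \left(-459531 + \left(\frac{1}{2} + \frac{1}{2} \cdot 361\right)\right) = 27711 \left(-459531 + \left(\frac{1}{2} + \frac{361}{2}\right)\right) = 27711 \left(-459531 + 181\right) = 27711 \left(-459350\right) = -12729047850$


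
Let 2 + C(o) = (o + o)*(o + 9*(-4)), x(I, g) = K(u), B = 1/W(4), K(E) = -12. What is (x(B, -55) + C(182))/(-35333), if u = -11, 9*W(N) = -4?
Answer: -53130/35333 ≈ -1.5037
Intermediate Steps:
W(N) = -4/9 (W(N) = (1/9)*(-4) = -4/9)
B = -9/4 (B = 1/(-4/9) = -9/4 ≈ -2.2500)
x(I, g) = -12
C(o) = -2 + 2*o*(-36 + o) (C(o) = -2 + (o + o)*(o + 9*(-4)) = -2 + (2*o)*(o - 36) = -2 + (2*o)*(-36 + o) = -2 + 2*o*(-36 + o))
(x(B, -55) + C(182))/(-35333) = (-12 + (-2 - 72*182 + 2*182**2))/(-35333) = (-12 + (-2 - 13104 + 2*33124))*(-1/35333) = (-12 + (-2 - 13104 + 66248))*(-1/35333) = (-12 + 53142)*(-1/35333) = 53130*(-1/35333) = -53130/35333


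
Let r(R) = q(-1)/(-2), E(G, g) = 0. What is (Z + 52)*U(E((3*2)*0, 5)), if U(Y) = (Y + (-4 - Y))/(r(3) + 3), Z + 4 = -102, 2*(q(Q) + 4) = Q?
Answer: 288/7 ≈ 41.143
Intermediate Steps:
q(Q) = -4 + Q/2
Z = -106 (Z = -4 - 102 = -106)
r(R) = 9/4 (r(R) = (-4 + (½)*(-1))/(-2) = (-4 - ½)*(-½) = -9/2*(-½) = 9/4)
U(Y) = -16/21 (U(Y) = (Y + (-4 - Y))/(9/4 + 3) = -4/21/4 = -4*4/21 = -16/21)
(Z + 52)*U(E((3*2)*0, 5)) = (-106 + 52)*(-16/21) = -54*(-16/21) = 288/7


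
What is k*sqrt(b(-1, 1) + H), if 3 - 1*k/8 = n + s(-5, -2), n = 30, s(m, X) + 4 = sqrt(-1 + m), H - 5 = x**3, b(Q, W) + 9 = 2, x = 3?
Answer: -920 - 40*I*sqrt(6) ≈ -920.0 - 97.98*I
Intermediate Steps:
b(Q, W) = -7 (b(Q, W) = -9 + 2 = -7)
H = 32 (H = 5 + 3**3 = 5 + 27 = 32)
s(m, X) = -4 + sqrt(-1 + m)
k = -184 - 8*I*sqrt(6) (k = 24 - 8*(30 + (-4 + sqrt(-1 - 5))) = 24 - 8*(30 + (-4 + sqrt(-6))) = 24 - 8*(30 + (-4 + I*sqrt(6))) = 24 - 8*(26 + I*sqrt(6)) = 24 + (-208 - 8*I*sqrt(6)) = -184 - 8*I*sqrt(6) ≈ -184.0 - 19.596*I)
k*sqrt(b(-1, 1) + H) = (-184 - 8*I*sqrt(6))*sqrt(-7 + 32) = (-184 - 8*I*sqrt(6))*sqrt(25) = (-184 - 8*I*sqrt(6))*5 = -920 - 40*I*sqrt(6)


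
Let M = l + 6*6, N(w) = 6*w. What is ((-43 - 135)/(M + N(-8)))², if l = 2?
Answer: 7921/25 ≈ 316.84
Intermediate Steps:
M = 38 (M = 2 + 6*6 = 2 + 36 = 38)
((-43 - 135)/(M + N(-8)))² = ((-43 - 135)/(38 + 6*(-8)))² = (-178/(38 - 48))² = (-178/(-10))² = (-178*(-⅒))² = (89/5)² = 7921/25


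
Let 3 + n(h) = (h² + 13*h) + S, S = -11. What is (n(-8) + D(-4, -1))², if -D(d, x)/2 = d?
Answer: 2116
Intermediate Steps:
D(d, x) = -2*d
n(h) = -14 + h² + 13*h (n(h) = -3 + ((h² + 13*h) - 11) = -3 + (-11 + h² + 13*h) = -14 + h² + 13*h)
(n(-8) + D(-4, -1))² = ((-14 + (-8)² + 13*(-8)) - 2*(-4))² = ((-14 + 64 - 104) + 8)² = (-54 + 8)² = (-46)² = 2116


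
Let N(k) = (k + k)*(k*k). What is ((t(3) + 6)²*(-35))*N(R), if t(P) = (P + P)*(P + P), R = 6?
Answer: -26671680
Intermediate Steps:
N(k) = 2*k³ (N(k) = (2*k)*k² = 2*k³)
t(P) = 4*P² (t(P) = (2*P)*(2*P) = 4*P²)
((t(3) + 6)²*(-35))*N(R) = ((4*3² + 6)²*(-35))*(2*6³) = ((4*9 + 6)²*(-35))*(2*216) = ((36 + 6)²*(-35))*432 = (42²*(-35))*432 = (1764*(-35))*432 = -61740*432 = -26671680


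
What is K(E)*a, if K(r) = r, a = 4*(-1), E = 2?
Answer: -8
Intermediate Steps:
a = -4
K(E)*a = 2*(-4) = -8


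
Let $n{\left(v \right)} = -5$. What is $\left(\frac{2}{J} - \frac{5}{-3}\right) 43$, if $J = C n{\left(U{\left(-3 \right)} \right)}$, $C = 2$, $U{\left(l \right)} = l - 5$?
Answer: $\frac{946}{15} \approx 63.067$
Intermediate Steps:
$U{\left(l \right)} = -5 + l$
$J = -10$ ($J = 2 \left(-5\right) = -10$)
$\left(\frac{2}{J} - \frac{5}{-3}\right) 43 = \left(\frac{2}{-10} - \frac{5}{-3}\right) 43 = \left(2 \left(- \frac{1}{10}\right) - - \frac{5}{3}\right) 43 = \left(- \frac{1}{5} + \frac{5}{3}\right) 43 = \frac{22}{15} \cdot 43 = \frac{946}{15}$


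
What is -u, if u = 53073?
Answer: -53073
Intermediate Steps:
-u = -1*53073 = -53073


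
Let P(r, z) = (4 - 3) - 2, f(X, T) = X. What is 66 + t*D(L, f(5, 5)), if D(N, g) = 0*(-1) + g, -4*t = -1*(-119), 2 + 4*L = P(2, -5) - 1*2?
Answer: -331/4 ≈ -82.750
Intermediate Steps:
P(r, z) = -1 (P(r, z) = 1 - 2 = -1)
L = -5/4 (L = -½ + (-1 - 1*2)/4 = -½ + (-1 - 2)/4 = -½ + (¼)*(-3) = -½ - ¾ = -5/4 ≈ -1.2500)
t = -119/4 (t = -(-1)*(-119)/4 = -¼*119 = -119/4 ≈ -29.750)
D(N, g) = g (D(N, g) = 0 + g = g)
66 + t*D(L, f(5, 5)) = 66 - 119/4*5 = 66 - 595/4 = -331/4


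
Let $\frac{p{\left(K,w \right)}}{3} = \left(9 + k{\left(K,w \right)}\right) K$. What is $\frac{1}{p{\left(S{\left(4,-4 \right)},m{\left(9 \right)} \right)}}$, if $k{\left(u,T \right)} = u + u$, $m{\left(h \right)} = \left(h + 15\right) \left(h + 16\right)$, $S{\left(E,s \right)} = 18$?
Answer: $\frac{1}{2430} \approx 0.00041152$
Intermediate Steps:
$m{\left(h \right)} = \left(15 + h\right) \left(16 + h\right)$
$k{\left(u,T \right)} = 2 u$
$p{\left(K,w \right)} = 3 K \left(9 + 2 K\right)$ ($p{\left(K,w \right)} = 3 \left(9 + 2 K\right) K = 3 K \left(9 + 2 K\right)$)
$\frac{1}{p{\left(S{\left(4,-4 \right)},m{\left(9 \right)} \right)}} = \frac{1}{3 \cdot 18 \left(9 + 2 \cdot 18\right)} = \frac{1}{3 \cdot 18 \left(9 + 36\right)} = \frac{1}{3 \cdot 18 \cdot 45} = \frac{1}{2430}$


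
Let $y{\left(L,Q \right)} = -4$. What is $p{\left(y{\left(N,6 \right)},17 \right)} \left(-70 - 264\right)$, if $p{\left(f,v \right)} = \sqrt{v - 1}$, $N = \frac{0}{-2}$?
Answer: $-1336$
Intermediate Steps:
$N = 0$ ($N = 0 \left(- \frac{1}{2}\right) = 0$)
$p{\left(f,v \right)} = \sqrt{-1 + v}$
$p{\left(y{\left(N,6 \right)},17 \right)} \left(-70 - 264\right) = \sqrt{-1 + 17} \left(-70 - 264\right) = \sqrt{16} \left(-334\right) = 4 \left(-334\right) = -1336$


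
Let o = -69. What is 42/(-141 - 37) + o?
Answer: -6162/89 ≈ -69.236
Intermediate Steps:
42/(-141 - 37) + o = 42/(-141 - 37) - 69 = 42/(-178) - 69 = 42*(-1/178) - 69 = -21/89 - 69 = -6162/89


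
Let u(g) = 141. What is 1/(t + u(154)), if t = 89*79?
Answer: 1/7172 ≈ 0.00013943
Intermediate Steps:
t = 7031
1/(t + u(154)) = 1/(7031 + 141) = 1/7172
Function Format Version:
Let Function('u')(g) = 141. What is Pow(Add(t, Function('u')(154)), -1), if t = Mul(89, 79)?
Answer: Rational(1, 7172) ≈ 0.00013943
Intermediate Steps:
t = 7031
Pow(Add(t, Function('u')(154)), -1) = Pow(Add(7031, 141), -1) = Pow(7172, -1) = Rational(1, 7172)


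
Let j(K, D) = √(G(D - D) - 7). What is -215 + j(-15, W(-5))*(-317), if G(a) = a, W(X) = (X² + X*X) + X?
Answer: -215 - 317*I*√7 ≈ -215.0 - 838.7*I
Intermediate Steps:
W(X) = X + 2*X² (W(X) = (X² + X²) + X = 2*X² + X = X + 2*X²)
j(K, D) = I*√7 (j(K, D) = √((D - D) - 7) = √(0 - 7) = √(-7) = I*√7)
-215 + j(-15, W(-5))*(-317) = -215 + (I*√7)*(-317) = -215 - 317*I*√7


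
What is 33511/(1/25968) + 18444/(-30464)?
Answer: 6627547138557/7616 ≈ 8.7021e+8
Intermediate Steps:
33511/(1/25968) + 18444/(-30464) = 33511/(1/25968) + 18444*(-1/30464) = 33511*25968 - 4611/7616 = 870213648 - 4611/7616 = 6627547138557/7616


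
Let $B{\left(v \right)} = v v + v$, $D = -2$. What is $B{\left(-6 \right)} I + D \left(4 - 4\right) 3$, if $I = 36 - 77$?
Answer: $-1230$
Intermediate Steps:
$B{\left(v \right)} = v + v^{2}$ ($B{\left(v \right)} = v^{2} + v = v + v^{2}$)
$I = -41$ ($I = 36 - 77 = -41$)
$B{\left(-6 \right)} I + D \left(4 - 4\right) 3 = - 6 \left(1 - 6\right) \left(-41\right) + - 2 \left(4 - 4\right) 3 = \left(-6\right) \left(-5\right) \left(-41\right) + - 2 \left(4 - 4\right) 3 = 30 \left(-41\right) + \left(-2\right) 0 \cdot 3 = -1230 + 0 \cdot 3 = -1230 + 0 = -1230$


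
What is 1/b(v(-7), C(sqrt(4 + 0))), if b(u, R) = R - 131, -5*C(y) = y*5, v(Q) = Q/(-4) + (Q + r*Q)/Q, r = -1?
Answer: -1/133 ≈ -0.0075188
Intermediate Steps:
v(Q) = -Q/4 (v(Q) = Q/(-4) + (Q - Q)/Q = Q*(-1/4) + 0/Q = -Q/4 + 0 = -Q/4)
C(y) = -y (C(y) = -y*5/5 = -y)
b(u, R) = -131 + R
1/b(v(-7), C(sqrt(4 + 0))) = 1/(-131 - sqrt(4 + 0)) = 1/(-131 - sqrt(4)) = 1/(-131 - 1*2) = 1/(-131 - 2) = 1/(-133) = -1/133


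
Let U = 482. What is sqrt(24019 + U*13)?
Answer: 3*sqrt(3365) ≈ 174.03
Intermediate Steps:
sqrt(24019 + U*13) = sqrt(24019 + 482*13) = sqrt(24019 + 6266) = sqrt(30285) = 3*sqrt(3365)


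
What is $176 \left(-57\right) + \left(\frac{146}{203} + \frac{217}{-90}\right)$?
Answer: $- \frac{183315551}{18270} \approx -10034.0$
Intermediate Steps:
$176 \left(-57\right) + \left(\frac{146}{203} + \frac{217}{-90}\right) = -10032 + \left(146 \cdot \frac{1}{203} + 217 \left(- \frac{1}{90}\right)\right) = -10032 + \left(\frac{146}{203} - \frac{217}{90}\right) = -10032 - \frac{30911}{18270} = - \frac{183315551}{18270}$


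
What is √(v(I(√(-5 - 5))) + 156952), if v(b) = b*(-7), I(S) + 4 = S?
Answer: √(156980 - 7*I*√10) ≈ 396.21 - 0.028*I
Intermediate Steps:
I(S) = -4 + S
v(b) = -7*b
√(v(I(√(-5 - 5))) + 156952) = √(-7*(-4 + √(-5 - 5)) + 156952) = √(-7*(-4 + √(-10)) + 156952) = √(-7*(-4 + I*√10) + 156952) = √((28 - 7*I*√10) + 156952) = √(156980 - 7*I*√10)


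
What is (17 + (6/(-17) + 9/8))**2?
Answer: 5841889/18496 ≈ 315.85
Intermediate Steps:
(17 + (6/(-17) + 9/8))**2 = (17 + (6*(-1/17) + 9*(1/8)))**2 = (17 + (-6/17 + 9/8))**2 = (17 + 105/136)**2 = (2417/136)**2 = 5841889/18496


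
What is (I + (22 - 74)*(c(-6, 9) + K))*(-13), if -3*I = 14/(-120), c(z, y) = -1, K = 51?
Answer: 6083909/180 ≈ 33800.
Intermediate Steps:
I = 7/180 (I = -14/(3*(-120)) = -14*(-1)/(3*120) = -1/3*(-7/60) = 7/180 ≈ 0.038889)
(I + (22 - 74)*(c(-6, 9) + K))*(-13) = (7/180 + (22 - 74)*(-1 + 51))*(-13) = (7/180 - 52*50)*(-13) = (7/180 - 2600)*(-13) = -467993/180*(-13) = 6083909/180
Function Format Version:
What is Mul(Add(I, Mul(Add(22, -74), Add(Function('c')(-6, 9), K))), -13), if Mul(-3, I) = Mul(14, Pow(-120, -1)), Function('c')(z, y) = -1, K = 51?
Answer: Rational(6083909, 180) ≈ 33800.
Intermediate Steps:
I = Rational(7, 180) (I = Mul(Rational(-1, 3), Mul(14, Pow(-120, -1))) = Mul(Rational(-1, 3), Mul(14, Rational(-1, 120))) = Mul(Rational(-1, 3), Rational(-7, 60)) = Rational(7, 180) ≈ 0.038889)
Mul(Add(I, Mul(Add(22, -74), Add(Function('c')(-6, 9), K))), -13) = Mul(Add(Rational(7, 180), Mul(Add(22, -74), Add(-1, 51))), -13) = Mul(Add(Rational(7, 180), Mul(-52, 50)), -13) = Mul(Add(Rational(7, 180), -2600), -13) = Mul(Rational(-467993, 180), -13) = Rational(6083909, 180)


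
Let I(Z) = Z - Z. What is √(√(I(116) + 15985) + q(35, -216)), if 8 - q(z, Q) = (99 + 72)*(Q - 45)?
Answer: √(44639 + √15985) ≈ 211.58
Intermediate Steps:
q(z, Q) = 7703 - 171*Q (q(z, Q) = 8 - (99 + 72)*(Q - 45) = 8 - 171*(-45 + Q) = 8 - (-7695 + 171*Q) = 8 + (7695 - 171*Q) = 7703 - 171*Q)
I(Z) = 0
√(√(I(116) + 15985) + q(35, -216)) = √(√(0 + 15985) + (7703 - 171*(-216))) = √(√15985 + (7703 + 36936)) = √(√15985 + 44639) = √(44639 + √15985)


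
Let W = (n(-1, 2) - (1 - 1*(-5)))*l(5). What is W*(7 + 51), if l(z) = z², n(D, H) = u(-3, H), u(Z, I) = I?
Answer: -5800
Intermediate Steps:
n(D, H) = H
W = -100 (W = (2 - (1 - 1*(-5)))*5² = (2 - (1 + 5))*25 = (2 - 1*6)*25 = (2 - 6)*25 = -4*25 = -100)
W*(7 + 51) = -100*(7 + 51) = -100*58 = -5800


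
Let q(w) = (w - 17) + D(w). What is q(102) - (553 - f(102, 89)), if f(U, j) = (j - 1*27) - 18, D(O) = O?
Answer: -322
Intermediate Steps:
f(U, j) = -45 + j (f(U, j) = (j - 27) - 18 = (-27 + j) - 18 = -45 + j)
q(w) = -17 + 2*w (q(w) = (w - 17) + w = (-17 + w) + w = -17 + 2*w)
q(102) - (553 - f(102, 89)) = (-17 + 2*102) - (553 - (-45 + 89)) = (-17 + 204) - (553 - 1*44) = 187 - (553 - 44) = 187 - 1*509 = 187 - 509 = -322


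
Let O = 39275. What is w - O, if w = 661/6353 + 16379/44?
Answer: -988594039/25412 ≈ -38903.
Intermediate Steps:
w = 9462261/25412 (w = 661*(1/6353) + 16379*(1/44) = 661/6353 + 1489/4 = 9462261/25412 ≈ 372.35)
w - O = 9462261/25412 - 1*39275 = 9462261/25412 - 39275 = -988594039/25412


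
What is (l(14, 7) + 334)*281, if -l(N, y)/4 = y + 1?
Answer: 84862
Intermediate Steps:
l(N, y) = -4 - 4*y (l(N, y) = -4*(y + 1) = -4*(1 + y) = -4 - 4*y)
(l(14, 7) + 334)*281 = ((-4 - 4*7) + 334)*281 = ((-4 - 28) + 334)*281 = (-32 + 334)*281 = 302*281 = 84862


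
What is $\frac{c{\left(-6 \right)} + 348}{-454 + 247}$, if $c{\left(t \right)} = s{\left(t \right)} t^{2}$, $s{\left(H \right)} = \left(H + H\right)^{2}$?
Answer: $- \frac{1844}{69} \approx -26.725$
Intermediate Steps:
$s{\left(H \right)} = 4 H^{2}$ ($s{\left(H \right)} = \left(2 H\right)^{2} = 4 H^{2}$)
$c{\left(t \right)} = 4 t^{4}$ ($c{\left(t \right)} = 4 t^{2} t^{2} = 4 t^{4}$)
$\frac{c{\left(-6 \right)} + 348}{-454 + 247} = \frac{4 \left(-6\right)^{4} + 348}{-454 + 247} = \frac{4 \cdot 1296 + 348}{-207} = \left(5184 + 348\right) \left(- \frac{1}{207}\right) = 5532 \left(- \frac{1}{207}\right) = - \frac{1844}{69}$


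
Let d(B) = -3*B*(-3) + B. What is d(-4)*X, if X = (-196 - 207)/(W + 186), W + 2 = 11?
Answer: 248/3 ≈ 82.667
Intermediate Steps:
W = 9 (W = -2 + 11 = 9)
X = -31/15 (X = (-196 - 207)/(9 + 186) = -403/195 = -403*1/195 = -31/15 ≈ -2.0667)
d(B) = 10*B (d(B) = 9*B + B = 10*B)
d(-4)*X = (10*(-4))*(-31/15) = -40*(-31/15) = 248/3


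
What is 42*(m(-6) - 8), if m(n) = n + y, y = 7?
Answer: -294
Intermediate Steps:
m(n) = 7 + n (m(n) = n + 7 = 7 + n)
42*(m(-6) - 8) = 42*((7 - 6) - 8) = 42*(1 - 8) = 42*(-7) = -294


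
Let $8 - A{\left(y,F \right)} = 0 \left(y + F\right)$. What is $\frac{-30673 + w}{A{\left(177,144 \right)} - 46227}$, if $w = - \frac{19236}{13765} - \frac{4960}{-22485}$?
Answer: $\frac{1898768510377}{2861011793895} \approx 0.66367$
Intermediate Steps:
$w = - \frac{72849412}{61901205}$ ($w = \left(-19236\right) \frac{1}{13765} - - \frac{992}{4497} = - \frac{19236}{13765} + \frac{992}{4497} = - \frac{72849412}{61901205} \approx -1.1769$)
$A{\left(y,F \right)} = 8$ ($A{\left(y,F \right)} = 8 - 0 \left(y + F\right) = 8 - 0 \left(F + y\right) = 8 - 0 = 8 + 0 = 8$)
$\frac{-30673 + w}{A{\left(177,144 \right)} - 46227} = \frac{-30673 - \frac{72849412}{61901205}}{8 - 46227} = - \frac{1898768510377}{61901205 \left(-46219\right)} = \left(- \frac{1898768510377}{61901205}\right) \left(- \frac{1}{46219}\right) = \frac{1898768510377}{2861011793895}$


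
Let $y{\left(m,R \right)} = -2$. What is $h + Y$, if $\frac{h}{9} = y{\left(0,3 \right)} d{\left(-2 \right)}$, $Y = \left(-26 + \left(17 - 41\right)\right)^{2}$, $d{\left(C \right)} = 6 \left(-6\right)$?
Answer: $3148$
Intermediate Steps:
$d{\left(C \right)} = -36$
$Y = 2500$ ($Y = \left(-26 + \left(17 - 41\right)\right)^{2} = \left(-26 - 24\right)^{2} = \left(-50\right)^{2} = 2500$)
$h = 648$ ($h = 9 \left(\left(-2\right) \left(-36\right)\right) = 9 \cdot 72 = 648$)
$h + Y = 648 + 2500 = 3148$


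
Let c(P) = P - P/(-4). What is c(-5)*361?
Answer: -9025/4 ≈ -2256.3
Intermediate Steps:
c(P) = 5*P/4 (c(P) = P - P*(-1)/4 = P - (-1)*P/4 = P + P/4 = 5*P/4)
c(-5)*361 = ((5/4)*(-5))*361 = -25/4*361 = -9025/4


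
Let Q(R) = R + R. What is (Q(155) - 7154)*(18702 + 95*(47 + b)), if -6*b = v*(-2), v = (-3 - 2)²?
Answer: -491919344/3 ≈ -1.6397e+8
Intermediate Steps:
v = 25 (v = (-5)² = 25)
Q(R) = 2*R
b = 25/3 (b = -25*(-2)/6 = -⅙*(-50) = 25/3 ≈ 8.3333)
(Q(155) - 7154)*(18702 + 95*(47 + b)) = (2*155 - 7154)*(18702 + 95*(47 + 25/3)) = (310 - 7154)*(18702 + 95*(166/3)) = -6844*(18702 + 15770/3) = -6844*71876/3 = -491919344/3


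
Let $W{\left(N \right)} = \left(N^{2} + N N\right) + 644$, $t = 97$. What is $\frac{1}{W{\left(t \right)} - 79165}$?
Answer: $- \frac{1}{59703} \approx -1.675 \cdot 10^{-5}$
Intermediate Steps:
$W{\left(N \right)} = 644 + 2 N^{2}$ ($W{\left(N \right)} = \left(N^{2} + N^{2}\right) + 644 = 2 N^{2} + 644 = 644 + 2 N^{2}$)
$\frac{1}{W{\left(t \right)} - 79165} = \frac{1}{\left(644 + 2 \cdot 97^{2}\right) - 79165} = \frac{1}{\left(644 + 2 \cdot 9409\right) - 79165} = \frac{1}{\left(644 + 18818\right) - 79165} = \frac{1}{19462 - 79165} = \frac{1}{-59703} = - \frac{1}{59703}$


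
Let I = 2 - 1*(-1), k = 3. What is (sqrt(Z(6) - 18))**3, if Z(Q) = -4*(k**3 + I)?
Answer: -138*I*sqrt(138) ≈ -1621.1*I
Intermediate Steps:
I = 3 (I = 2 + 1 = 3)
Z(Q) = -120 (Z(Q) = -4*(3**3 + 3) = -4*(27 + 3) = -4*30 = -120)
(sqrt(Z(6) - 18))**3 = (sqrt(-120 - 18))**3 = (sqrt(-138))**3 = (I*sqrt(138))**3 = -138*I*sqrt(138)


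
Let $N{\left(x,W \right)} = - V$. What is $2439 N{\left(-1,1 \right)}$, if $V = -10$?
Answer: $24390$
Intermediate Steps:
$N{\left(x,W \right)} = 10$ ($N{\left(x,W \right)} = \left(-1\right) \left(-10\right) = 10$)
$2439 N{\left(-1,1 \right)} = 2439 \cdot 10 = 24390$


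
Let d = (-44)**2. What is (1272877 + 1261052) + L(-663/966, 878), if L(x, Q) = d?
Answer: 2535865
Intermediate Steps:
d = 1936
L(x, Q) = 1936
(1272877 + 1261052) + L(-663/966, 878) = (1272877 + 1261052) + 1936 = 2533929 + 1936 = 2535865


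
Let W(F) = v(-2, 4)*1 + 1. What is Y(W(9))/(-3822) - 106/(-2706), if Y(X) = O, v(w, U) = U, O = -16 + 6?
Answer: 36016/861861 ≈ 0.041789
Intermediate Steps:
O = -10
W(F) = 5 (W(F) = 4*1 + 1 = 4 + 1 = 5)
Y(X) = -10
Y(W(9))/(-3822) - 106/(-2706) = -10/(-3822) - 106/(-2706) = -10*(-1/3822) - 106*(-1/2706) = 5/1911 + 53/1353 = 36016/861861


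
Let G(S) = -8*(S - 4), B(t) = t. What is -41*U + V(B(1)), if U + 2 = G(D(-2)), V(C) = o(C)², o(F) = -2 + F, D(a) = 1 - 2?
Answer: -1557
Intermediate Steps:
D(a) = -1
G(S) = 32 - 8*S (G(S) = -8*(-4 + S) = 32 - 8*S)
V(C) = (-2 + C)²
U = 38 (U = -2 + (32 - 8*(-1)) = -2 + (32 + 8) = -2 + 40 = 38)
-41*U + V(B(1)) = -41*38 + (-2 + 1)² = -1558 + (-1)² = -1558 + 1 = -1557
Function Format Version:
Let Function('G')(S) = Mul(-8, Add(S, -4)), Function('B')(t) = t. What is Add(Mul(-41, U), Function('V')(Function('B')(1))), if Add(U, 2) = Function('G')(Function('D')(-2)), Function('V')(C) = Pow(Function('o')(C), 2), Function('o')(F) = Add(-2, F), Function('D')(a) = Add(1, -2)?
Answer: -1557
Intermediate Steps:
Function('D')(a) = -1
Function('G')(S) = Add(32, Mul(-8, S)) (Function('G')(S) = Mul(-8, Add(-4, S)) = Add(32, Mul(-8, S)))
Function('V')(C) = Pow(Add(-2, C), 2)
U = 38 (U = Add(-2, Add(32, Mul(-8, -1))) = Add(-2, Add(32, 8)) = Add(-2, 40) = 38)
Add(Mul(-41, U), Function('V')(Function('B')(1))) = Add(Mul(-41, 38), Pow(Add(-2, 1), 2)) = Add(-1558, Pow(-1, 2)) = Add(-1558, 1) = -1557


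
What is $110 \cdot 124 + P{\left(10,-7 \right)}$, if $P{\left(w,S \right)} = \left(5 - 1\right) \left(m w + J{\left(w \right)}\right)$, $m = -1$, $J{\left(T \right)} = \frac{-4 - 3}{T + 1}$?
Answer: $\frac{149572}{11} \approx 13597.0$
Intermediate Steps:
$J{\left(T \right)} = - \frac{7}{1 + T}$
$P{\left(w,S \right)} = - \frac{28}{1 + w} - 4 w$ ($P{\left(w,S \right)} = \left(5 - 1\right) \left(- w - \frac{7}{1 + w}\right) = 4 \left(- w - \frac{7}{1 + w}\right) = - \frac{28}{1 + w} - 4 w$)
$110 \cdot 124 + P{\left(10,-7 \right)} = 110 \cdot 124 + \frac{4 \left(-7 - 10 \left(1 + 10\right)\right)}{1 + 10} = 13640 + \frac{4 \left(-7 - 10 \cdot 11\right)}{11} = 13640 + 4 \cdot \frac{1}{11} \left(-7 - 110\right) = 13640 + 4 \cdot \frac{1}{11} \left(-117\right) = 13640 - \frac{468}{11} = \frac{149572}{11}$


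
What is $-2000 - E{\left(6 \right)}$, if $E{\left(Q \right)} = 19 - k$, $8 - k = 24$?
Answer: $-2035$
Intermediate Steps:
$k = -16$ ($k = 8 - 24 = -16$)
$E{\left(Q \right)} = 35$ ($E{\left(Q \right)} = 19 - -16 = 19 + 16 = 35$)
$-2000 - E{\left(6 \right)} = -2000 - 35 = -2035$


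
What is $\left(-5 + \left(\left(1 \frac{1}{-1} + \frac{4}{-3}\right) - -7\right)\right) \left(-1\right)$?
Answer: $\frac{1}{3} \approx 0.33333$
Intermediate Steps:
$\left(-5 + \left(\left(1 \frac{1}{-1} + \frac{4}{-3}\right) - -7\right)\right) \left(-1\right) = \left(-5 + \left(\left(1 \left(-1\right) + 4 \left(- \frac{1}{3}\right)\right) + 7\right)\right) \left(-1\right) = \left(-5 + \left(\left(-1 - \frac{4}{3}\right) + 7\right)\right) \left(-1\right) = \left(-5 + \left(- \frac{7}{3} + 7\right)\right) \left(-1\right) = \left(-5 + \frac{14}{3}\right) \left(-1\right) = \left(- \frac{1}{3}\right) \left(-1\right) = \frac{1}{3}$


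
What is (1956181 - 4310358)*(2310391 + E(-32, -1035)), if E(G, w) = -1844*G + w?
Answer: -5575548056428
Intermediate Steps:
E(G, w) = w - 1844*G
(1956181 - 4310358)*(2310391 + E(-32, -1035)) = (1956181 - 4310358)*(2310391 + (-1035 - 1844*(-32))) = -2354177*(2310391 + (-1035 + 59008)) = -2354177*(2310391 + 57973) = -2354177*2368364 = -5575548056428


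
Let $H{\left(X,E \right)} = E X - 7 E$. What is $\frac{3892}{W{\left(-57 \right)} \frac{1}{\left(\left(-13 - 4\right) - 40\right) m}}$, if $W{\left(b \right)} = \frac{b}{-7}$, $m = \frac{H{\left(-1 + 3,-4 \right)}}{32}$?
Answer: $- \frac{34055}{2} \approx -17028.0$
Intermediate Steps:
$H{\left(X,E \right)} = - 7 E + E X$
$m = \frac{5}{8}$ ($m = \frac{\left(-4\right) \left(-7 + \left(-1 + 3\right)\right)}{32} = - 4 \left(-7 + 2\right) \frac{1}{32} = \left(-4\right) \left(-5\right) \frac{1}{32} = 20 \cdot \frac{1}{32} = \frac{5}{8} \approx 0.625$)
$W{\left(b \right)} = - \frac{b}{7}$ ($W{\left(b \right)} = b \left(- \frac{1}{7}\right) = - \frac{b}{7}$)
$\frac{3892}{W{\left(-57 \right)} \frac{1}{\left(\left(-13 - 4\right) - 40\right) m}} = \frac{3892}{\left(- \frac{1}{7}\right) \left(-57\right) \frac{1}{\left(\left(-13 - 4\right) - 40\right) \frac{5}{8}}} = \frac{3892}{\frac{57}{7} \frac{1}{\left(-17 - 40\right) \frac{5}{8}}} = \frac{3892}{\frac{57}{7} \frac{1}{\left(-57\right) \frac{5}{8}}} = \frac{3892}{\frac{57}{7} \frac{1}{- \frac{285}{8}}} = \frac{3892}{\frac{57}{7} \left(- \frac{8}{285}\right)} = \frac{3892}{- \frac{8}{35}} = 3892 \left(- \frac{35}{8}\right) = - \frac{34055}{2}$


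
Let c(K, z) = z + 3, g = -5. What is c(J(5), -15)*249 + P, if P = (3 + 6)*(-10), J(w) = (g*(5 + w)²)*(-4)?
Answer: -3078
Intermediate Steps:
J(w) = 20*(5 + w)² (J(w) = -5*(5 + w)²*(-4) = 20*(5 + w)²)
P = -90 (P = 9*(-10) = -90)
c(K, z) = 3 + z
c(J(5), -15)*249 + P = (3 - 15)*249 - 90 = -12*249 - 90 = -2988 - 90 = -3078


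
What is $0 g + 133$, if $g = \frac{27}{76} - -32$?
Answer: $133$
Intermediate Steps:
$g = \frac{2459}{76}$ ($g = 27 \cdot \frac{1}{76} + 32 = \frac{27}{76} + 32 = \frac{2459}{76} \approx 32.355$)
$0 g + 133 = 0 \cdot \frac{2459}{76} + 133 = 0 + 133 = 133$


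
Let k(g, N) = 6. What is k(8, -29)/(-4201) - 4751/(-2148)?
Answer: 19946063/9023748 ≈ 2.2104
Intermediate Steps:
k(8, -29)/(-4201) - 4751/(-2148) = 6/(-4201) - 4751/(-2148) = 6*(-1/4201) - 4751*(-1/2148) = -6/4201 + 4751/2148 = 19946063/9023748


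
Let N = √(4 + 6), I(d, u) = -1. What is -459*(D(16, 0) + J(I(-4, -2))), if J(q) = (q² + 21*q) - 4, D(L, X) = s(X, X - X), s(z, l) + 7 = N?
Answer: 14229 - 459*√10 ≈ 12778.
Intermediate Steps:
N = √10 ≈ 3.1623
s(z, l) = -7 + √10
D(L, X) = -7 + √10
J(q) = -4 + q² + 21*q
-459*(D(16, 0) + J(I(-4, -2))) = -459*((-7 + √10) + (-4 + (-1)² + 21*(-1))) = -459*((-7 + √10) + (-4 + 1 - 21)) = -459*((-7 + √10) - 24) = -459*(-31 + √10) = 14229 - 459*√10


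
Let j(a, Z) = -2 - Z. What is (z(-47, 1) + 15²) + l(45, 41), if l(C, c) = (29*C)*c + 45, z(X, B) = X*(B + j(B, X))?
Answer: 51613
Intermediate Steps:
z(X, B) = X*(-2 + B - X) (z(X, B) = X*(B + (-2 - X)) = X*(-2 + B - X))
l(C, c) = 45 + 29*C*c (l(C, c) = 29*C*c + 45 = 45 + 29*C*c)
(z(-47, 1) + 15²) + l(45, 41) = (-47*(-2 + 1 - 1*(-47)) + 15²) + (45 + 29*45*41) = (-47*(-2 + 1 + 47) + 225) + (45 + 53505) = (-47*46 + 225) + 53550 = (-2162 + 225) + 53550 = -1937 + 53550 = 51613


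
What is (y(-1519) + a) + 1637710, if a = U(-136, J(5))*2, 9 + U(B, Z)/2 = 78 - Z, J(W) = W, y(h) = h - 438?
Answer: 1636009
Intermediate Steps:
y(h) = -438 + h
U(B, Z) = 138 - 2*Z (U(B, Z) = -18 + 2*(78 - Z) = -18 + (156 - 2*Z) = 138 - 2*Z)
a = 256 (a = (138 - 2*5)*2 = (138 - 10)*2 = 128*2 = 256)
(y(-1519) + a) + 1637710 = ((-438 - 1519) + 256) + 1637710 = (-1957 + 256) + 1637710 = -1701 + 1637710 = 1636009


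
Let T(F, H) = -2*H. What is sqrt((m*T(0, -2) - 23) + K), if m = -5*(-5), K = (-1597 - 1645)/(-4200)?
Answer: sqrt(3429741)/210 ≈ 8.8188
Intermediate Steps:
K = 1621/2100 (K = -3242*(-1/4200) = 1621/2100 ≈ 0.77190)
m = 25
sqrt((m*T(0, -2) - 23) + K) = sqrt((25*(-2*(-2)) - 23) + 1621/2100) = sqrt((25*4 - 23) + 1621/2100) = sqrt((100 - 23) + 1621/2100) = sqrt(77 + 1621/2100) = sqrt(163321/2100) = sqrt(3429741)/210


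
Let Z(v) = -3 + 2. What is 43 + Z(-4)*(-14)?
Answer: 57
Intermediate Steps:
Z(v) = -1
43 + Z(-4)*(-14) = 43 - 1*(-14) = 43 + 14 = 57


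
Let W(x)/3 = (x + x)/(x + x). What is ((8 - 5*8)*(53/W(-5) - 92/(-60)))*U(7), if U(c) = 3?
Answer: -9216/5 ≈ -1843.2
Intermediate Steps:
W(x) = 3 (W(x) = 3*((x + x)/(x + x)) = 3*((2*x)/((2*x))) = 3*((2*x)*(1/(2*x))) = 3*1 = 3)
((8 - 5*8)*(53/W(-5) - 92/(-60)))*U(7) = ((8 - 5*8)*(53/3 - 92/(-60)))*3 = ((8 - 40)*(53*(1/3) - 92*(-1/60)))*3 = -32*(53/3 + 23/15)*3 = -32*96/5*3 = -3072/5*3 = -9216/5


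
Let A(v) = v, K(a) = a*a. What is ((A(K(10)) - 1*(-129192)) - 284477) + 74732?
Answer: -80453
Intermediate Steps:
K(a) = a**2
((A(K(10)) - 1*(-129192)) - 284477) + 74732 = ((10**2 - 1*(-129192)) - 284477) + 74732 = ((100 + 129192) - 284477) + 74732 = (129292 - 284477) + 74732 = -155185 + 74732 = -80453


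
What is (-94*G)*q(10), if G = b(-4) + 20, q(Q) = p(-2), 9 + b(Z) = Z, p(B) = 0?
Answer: 0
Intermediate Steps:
b(Z) = -9 + Z
q(Q) = 0
G = 7 (G = (-9 - 4) + 20 = -13 + 20 = 7)
(-94*G)*q(10) = -94*7*0 = -658*0 = 0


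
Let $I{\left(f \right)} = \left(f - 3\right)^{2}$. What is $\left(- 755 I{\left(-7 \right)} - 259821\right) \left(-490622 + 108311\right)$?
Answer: $128196906831$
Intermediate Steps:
$I{\left(f \right)} = \left(-3 + f\right)^{2}$
$\left(- 755 I{\left(-7 \right)} - 259821\right) \left(-490622 + 108311\right) = \left(- 755 \left(-3 - 7\right)^{2} - 259821\right) \left(-490622 + 108311\right) = \left(- 755 \left(-10\right)^{2} - 259821\right) \left(-382311\right) = \left(\left(-755\right) 100 - 259821\right) \left(-382311\right) = \left(-75500 - 259821\right) \left(-382311\right) = \left(-335321\right) \left(-382311\right) = 128196906831$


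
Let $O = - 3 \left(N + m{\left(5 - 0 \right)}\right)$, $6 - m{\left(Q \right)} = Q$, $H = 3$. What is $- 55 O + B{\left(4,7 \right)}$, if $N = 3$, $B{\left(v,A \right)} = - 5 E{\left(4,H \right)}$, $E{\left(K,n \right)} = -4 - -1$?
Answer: $675$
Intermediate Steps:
$E{\left(K,n \right)} = -3$ ($E{\left(K,n \right)} = -4 + 1 = -3$)
$B{\left(v,A \right)} = 15$ ($B{\left(v,A \right)} = \left(-5\right) \left(-3\right) = 15$)
$m{\left(Q \right)} = 6 - Q$
$O = -12$ ($O = - 3 \left(3 + \left(6 - \left(5 - 0\right)\right)\right) = - 3 \left(3 + \left(6 - \left(5 + 0\right)\right)\right) = - 3 \left(3 + \left(6 - 5\right)\right) = - 3 \left(3 + 1\right) = \left(-3\right) 4 = -12$)
$- 55 O + B{\left(4,7 \right)} = \left(-55\right) \left(-12\right) + 15 = 660 + 15 = 675$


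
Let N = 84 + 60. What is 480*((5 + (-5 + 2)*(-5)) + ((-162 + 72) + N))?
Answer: 35520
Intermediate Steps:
N = 144
480*((5 + (-5 + 2)*(-5)) + ((-162 + 72) + N)) = 480*((5 + (-5 + 2)*(-5)) + ((-162 + 72) + 144)) = 480*((5 - 3*(-5)) + (-90 + 144)) = 480*((5 + 15) + 54) = 480*(20 + 54) = 480*74 = 35520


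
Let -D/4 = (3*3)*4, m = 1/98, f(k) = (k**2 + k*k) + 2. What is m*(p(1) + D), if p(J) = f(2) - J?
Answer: -135/98 ≈ -1.3776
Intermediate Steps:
f(k) = 2 + 2*k**2 (f(k) = (k**2 + k**2) + 2 = 2*k**2 + 2 = 2 + 2*k**2)
m = 1/98 ≈ 0.010204
p(J) = 10 - J (p(J) = (2 + 2*2**2) - J = (2 + 2*4) - J = (2 + 8) - J = 10 - J)
D = -144 (D = -4*3*3*4 = -36*4 = -4*36 = -144)
m*(p(1) + D) = ((10 - 1*1) - 144)/98 = ((10 - 1) - 144)/98 = (9 - 144)/98 = (1/98)*(-135) = -135/98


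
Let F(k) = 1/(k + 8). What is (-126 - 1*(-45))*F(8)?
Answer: -81/16 ≈ -5.0625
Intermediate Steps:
F(k) = 1/(8 + k)
(-126 - 1*(-45))*F(8) = (-126 - 1*(-45))/(8 + 8) = (-126 + 45)/16 = -81*1/16 = -81/16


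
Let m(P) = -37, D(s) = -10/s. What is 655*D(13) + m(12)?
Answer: -7031/13 ≈ -540.85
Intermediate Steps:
655*D(13) + m(12) = 655*(-10/13) - 37 = -6550/13 - 37 = -7031/13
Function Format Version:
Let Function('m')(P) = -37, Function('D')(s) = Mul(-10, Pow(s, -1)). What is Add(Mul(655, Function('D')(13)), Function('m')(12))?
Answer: Rational(-7031, 13) ≈ -540.85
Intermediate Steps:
Add(Mul(655, Function('D')(13)), Function('m')(12)) = Add(Mul(655, Mul(-10, Pow(13, -1))), -37) = Add(Mul(655, Mul(-10, Rational(1, 13))), -37) = Add(Mul(655, Rational(-10, 13)), -37) = Add(Rational(-6550, 13), -37) = Rational(-7031, 13)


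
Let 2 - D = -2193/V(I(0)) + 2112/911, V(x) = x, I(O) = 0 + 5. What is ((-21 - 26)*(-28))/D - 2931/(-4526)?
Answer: 32981933143/9035584198 ≈ 3.6502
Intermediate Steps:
I(O) = 5
D = 1996373/4555 (D = 2 - (-2193/5 + 2112/911) = 2 - 1*(-1987263/4555) = 2 + 1987263/4555 = 1996373/4555 ≈ 438.28)
((-21 - 26)*(-28))/D - 2931/(-4526) = ((-21 - 26)*(-28))/(1996373/4555) - 2931/(-4526) = -47*(-28)*(4555/1996373) - 2931*(-1/4526) = 1316*(4555/1996373) + 2931/4526 = 5994380/1996373 + 2931/4526 = 32981933143/9035584198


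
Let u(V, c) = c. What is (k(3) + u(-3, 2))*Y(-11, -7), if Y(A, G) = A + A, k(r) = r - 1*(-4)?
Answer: -198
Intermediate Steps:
k(r) = 4 + r (k(r) = r + 4 = 4 + r)
Y(A, G) = 2*A
(k(3) + u(-3, 2))*Y(-11, -7) = ((4 + 3) + 2)*(2*(-11)) = (7 + 2)*(-22) = 9*(-22) = -198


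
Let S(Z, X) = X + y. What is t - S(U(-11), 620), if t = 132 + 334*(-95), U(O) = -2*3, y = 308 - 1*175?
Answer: -32351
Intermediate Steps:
y = 133 (y = 308 - 175 = 133)
U(O) = -6
t = -31598 (t = 132 - 31730 = -31598)
S(Z, X) = 133 + X (S(Z, X) = X + 133 = 133 + X)
t - S(U(-11), 620) = -31598 - (133 + 620) = -31598 - 1*753 = -31598 - 753 = -32351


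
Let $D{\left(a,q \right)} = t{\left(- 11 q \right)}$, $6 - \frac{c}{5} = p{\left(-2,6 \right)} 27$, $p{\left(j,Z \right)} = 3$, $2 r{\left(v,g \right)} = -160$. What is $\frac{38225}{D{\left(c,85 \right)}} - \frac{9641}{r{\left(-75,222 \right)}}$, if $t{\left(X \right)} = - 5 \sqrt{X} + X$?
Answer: $\frac{77467}{960} + \frac{695 i \sqrt{935}}{3264} \approx 80.695 + 6.5109 i$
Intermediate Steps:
$r{\left(v,g \right)} = -80$ ($r{\left(v,g \right)} = \frac{1}{2} \left(-160\right) = -80$)
$t{\left(X \right)} = X - 5 \sqrt{X}$
$c = -375$ ($c = 30 - 5 \cdot 3 \cdot 27 = 30 - 405 = -375$)
$D{\left(a,q \right)} = - 11 q - 5 \sqrt{11} \sqrt{- q}$ ($D{\left(a,q \right)} = - 11 q - 5 \sqrt{- 11 q} = - 11 q - 5 \sqrt{11} \sqrt{- q}$)
$\frac{38225}{D{\left(c,85 \right)}} - \frac{9641}{r{\left(-75,222 \right)}} = \frac{38225}{\left(-11\right) 85 - 5 \sqrt{11} \sqrt{\left(-1\right) 85}} - \frac{9641}{-80} = \frac{38225}{-935 - 5 \sqrt{11} \sqrt{-85}} - - \frac{9641}{80} = \frac{38225}{-935 - 5 \sqrt{11} i \sqrt{85}} + \frac{9641}{80} = \frac{38225}{-935 - 5 i \sqrt{935}} + \frac{9641}{80} = \frac{9641}{80} + \frac{38225}{-935 - 5 i \sqrt{935}}$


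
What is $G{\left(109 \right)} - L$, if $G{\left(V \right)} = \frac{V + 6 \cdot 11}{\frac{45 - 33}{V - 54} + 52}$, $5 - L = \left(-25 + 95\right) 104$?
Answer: $\frac{20903425}{2872} \approx 7278.4$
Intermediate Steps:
$L = -7275$ ($L = 5 - \left(-25 + 95\right) 104 = 5 - 70 \cdot 104 = 5 - 7280 = -7275$)
$G{\left(V \right)} = \frac{66 + V}{52 + \frac{12}{-54 + V}}$ ($G{\left(V \right)} = \frac{V + 66}{\frac{12}{-54 + V} + 52} = \frac{66 + V}{52 + \frac{12}{-54 + V}}$)
$G{\left(109 \right)} - L = \frac{-3564 + 109^{2} + 12 \cdot 109}{4 \left(-699 + 13 \cdot 109\right)} - -7275 = \frac{-3564 + 11881 + 1308}{4 \left(-699 + 1417\right)} + 7275 = \frac{1}{4} \cdot \frac{1}{718} \cdot 9625 + 7275 = \frac{9625}{2872} + 7275 = \frac{20903425}{2872}$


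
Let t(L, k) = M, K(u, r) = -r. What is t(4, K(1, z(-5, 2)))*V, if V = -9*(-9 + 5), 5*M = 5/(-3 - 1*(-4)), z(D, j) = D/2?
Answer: 36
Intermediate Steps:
z(D, j) = D/2 (z(D, j) = D*(1/2) = D/2)
M = 1 (M = (5/(-3 - 1*(-4)))/5 = (5/(-3 + 4))/5 = (5/1)/5 = (5*1)/5 = (1/5)*5 = 1)
t(L, k) = 1
V = 36 (V = -9*(-4) = 36)
t(4, K(1, z(-5, 2)))*V = 1*36 = 36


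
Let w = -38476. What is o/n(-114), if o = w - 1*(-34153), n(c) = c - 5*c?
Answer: -1441/152 ≈ -9.4803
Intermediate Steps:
n(c) = -4*c
o = -4323 (o = -38476 - 1*(-34153) = -38476 + 34153 = -4323)
o/n(-114) = -4323/((-4*(-114))) = -4323/456 = -4323*1/456 = -1441/152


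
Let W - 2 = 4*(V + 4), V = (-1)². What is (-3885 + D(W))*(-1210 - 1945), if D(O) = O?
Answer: 12187765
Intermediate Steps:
V = 1
W = 22 (W = 2 + 4*(1 + 4) = 2 + 4*5 = 2 + 20 = 22)
(-3885 + D(W))*(-1210 - 1945) = (-3885 + 22)*(-1210 - 1945) = -3863*(-3155) = 12187765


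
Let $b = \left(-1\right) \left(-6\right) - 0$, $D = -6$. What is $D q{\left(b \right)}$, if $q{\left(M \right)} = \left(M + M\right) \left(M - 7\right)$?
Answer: $72$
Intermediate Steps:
$b = 6$ ($b = 6 + 0 = 6$)
$q{\left(M \right)} = 2 M \left(-7 + M\right)$
$D q{\left(b \right)} = - 6 \cdot 2 \cdot 6 \left(-7 + 6\right) = - 6 \cdot 2 \cdot 6 \left(-1\right) = \left(-6\right) \left(-12\right) = 72$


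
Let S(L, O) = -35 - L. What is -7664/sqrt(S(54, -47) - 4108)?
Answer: 7664*I*sqrt(4197)/4197 ≈ 118.3*I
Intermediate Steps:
-7664/sqrt(S(54, -47) - 4108) = -7664/sqrt((-35 - 1*54) - 4108) = -7664/sqrt((-35 - 54) - 4108) = -7664/sqrt(-89 - 4108) = -7664*(-I*sqrt(4197)/4197) = -(-7664)*I*sqrt(4197)/4197 = 7664*I*sqrt(4197)/4197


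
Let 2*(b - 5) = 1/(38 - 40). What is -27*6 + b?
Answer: -629/4 ≈ -157.25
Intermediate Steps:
b = 19/4 (b = 5 + 1/(2*(38 - 40)) = 5 + (½)/(-2) = 5 + (½)*(-½) = 5 - ¼ = 19/4 ≈ 4.7500)
-27*6 + b = -27*6 + 19/4 = -162 + 19/4 = -629/4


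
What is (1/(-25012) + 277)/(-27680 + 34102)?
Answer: 6928323/160627064 ≈ 0.043133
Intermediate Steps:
(1/(-25012) + 277)/(-27680 + 34102) = (-1/25012 + 277)/6422 = (6928323/25012)*(1/6422) = 6928323/160627064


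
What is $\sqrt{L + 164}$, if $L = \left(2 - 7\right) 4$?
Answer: $12$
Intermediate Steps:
$L = -20$ ($L = \left(-5\right) 4 = -20$)
$\sqrt{L + 164} = \sqrt{-20 + 164} = \sqrt{144} = 12$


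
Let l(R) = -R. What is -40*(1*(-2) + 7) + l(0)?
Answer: -200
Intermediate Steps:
-40*(1*(-2) + 7) + l(0) = -40*(1*(-2) + 7) - 1*0 = -40*(-2 + 7) + 0 = -40*5 + 0 = -200 + 0 = -200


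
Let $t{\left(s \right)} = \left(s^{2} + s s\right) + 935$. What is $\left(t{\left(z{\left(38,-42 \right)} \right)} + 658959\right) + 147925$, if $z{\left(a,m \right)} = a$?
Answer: $810707$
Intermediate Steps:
$t{\left(s \right)} = 935 + 2 s^{2}$ ($t{\left(s \right)} = \left(s^{2} + s^{2}\right) + 935 = 2 s^{2} + 935 = 935 + 2 s^{2}$)
$\left(t{\left(z{\left(38,-42 \right)} \right)} + 658959\right) + 147925 = \left(\left(935 + 2 \cdot 38^{2}\right) + 658959\right) + 147925 = \left(\left(935 + 2 \cdot 1444\right) + 658959\right) + 147925 = \left(\left(935 + 2888\right) + 658959\right) + 147925 = \left(3823 + 658959\right) + 147925 = 662782 + 147925 = 810707$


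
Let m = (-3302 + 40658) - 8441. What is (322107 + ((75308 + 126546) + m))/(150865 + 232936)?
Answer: 552876/383801 ≈ 1.4405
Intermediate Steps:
m = 28915 (m = 37356 - 8441 = 28915)
(322107 + ((75308 + 126546) + m))/(150865 + 232936) = (322107 + ((75308 + 126546) + 28915))/(150865 + 232936) = (322107 + (201854 + 28915))/383801 = (322107 + 230769)*(1/383801) = 552876*(1/383801) = 552876/383801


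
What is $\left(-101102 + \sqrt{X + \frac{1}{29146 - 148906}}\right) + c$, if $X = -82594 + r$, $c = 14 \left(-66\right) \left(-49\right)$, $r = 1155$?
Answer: $-55826 + \frac{i \sqrt{73002212787885}}{29940} \approx -55826.0 + 285.38 i$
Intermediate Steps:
$c = 45276$ ($c = \left(-924\right) \left(-49\right) = 45276$)
$X = -81439$ ($X = -82594 + 1155 = -81439$)
$\left(-101102 + \sqrt{X + \frac{1}{29146 - 148906}}\right) + c = \left(-101102 + \sqrt{-81439 + \frac{1}{29146 - 148906}}\right) + 45276 = \left(-101102 + \sqrt{-81439 + \frac{1}{-119760}}\right) + 45276 = \left(-101102 + \sqrt{-81439 - \frac{1}{119760}}\right) + 45276 = \left(-101102 + \sqrt{- \frac{9753134641}{119760}}\right) + 45276 = \left(-101102 + \frac{i \sqrt{73002212787885}}{29940}\right) + 45276 = -55826 + \frac{i \sqrt{73002212787885}}{29940}$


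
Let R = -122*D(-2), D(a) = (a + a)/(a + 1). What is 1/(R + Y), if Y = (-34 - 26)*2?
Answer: -1/608 ≈ -0.0016447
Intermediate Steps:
D(a) = 2*a/(1 + a) (D(a) = (2*a)/(1 + a) = 2*a/(1 + a))
Y = -120 (Y = -60*2 = -120)
R = -488 (R = -244*(-2)/(1 - 2) = -244*(-2)/(-1) = -244*(-2)*(-1) = -122*4 = -488)
1/(R + Y) = 1/(-488 - 120) = 1/(-608) = -1/608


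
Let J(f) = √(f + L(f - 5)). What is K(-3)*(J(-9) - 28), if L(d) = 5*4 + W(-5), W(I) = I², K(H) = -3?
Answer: 66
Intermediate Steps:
L(d) = 45 (L(d) = 5*4 + (-5)² = 20 + 25 = 45)
J(f) = √(45 + f) (J(f) = √(f + 45) = √(45 + f))
K(-3)*(J(-9) - 28) = -3*(√(45 - 9) - 28) = -3*(√36 - 28) = -3*(6 - 28) = -3*(-22) = 66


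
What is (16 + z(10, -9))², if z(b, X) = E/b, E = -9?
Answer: 22801/100 ≈ 228.01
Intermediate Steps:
z(b, X) = -9/b
(16 + z(10, -9))² = (16 - 9/10)² = (151/10)² = 22801/100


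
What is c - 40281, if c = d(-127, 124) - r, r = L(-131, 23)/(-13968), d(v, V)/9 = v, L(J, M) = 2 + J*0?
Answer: -289305215/6984 ≈ -41424.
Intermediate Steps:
L(J, M) = 2 (L(J, M) = 2 + 0 = 2)
d(v, V) = 9*v
r = -1/6984 (r = 2/(-13968) = 2*(-1/13968) = -1/6984 ≈ -0.00014318)
c = -7982711/6984 (c = 9*(-127) - 1*(-1/6984) = -1143 + 1/6984 = -7982711/6984 ≈ -1143.0)
c - 40281 = -7982711/6984 - 40281 = -289305215/6984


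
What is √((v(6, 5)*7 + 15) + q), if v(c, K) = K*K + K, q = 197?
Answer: √422 ≈ 20.543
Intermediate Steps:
v(c, K) = K + K² (v(c, K) = K² + K = K + K²)
√((v(6, 5)*7 + 15) + q) = √(((5*(1 + 5))*7 + 15) + 197) = √(((5*6)*7 + 15) + 197) = √((30*7 + 15) + 197) = √((210 + 15) + 197) = √(225 + 197) = √422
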